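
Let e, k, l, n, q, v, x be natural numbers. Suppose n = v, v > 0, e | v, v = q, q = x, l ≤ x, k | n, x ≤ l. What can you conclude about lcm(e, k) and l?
lcm(e, k) ≤ l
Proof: From x ≤ l and l ≤ x, x = l. Since q = x, q = l. n = v and k | n, so k | v. Since e | v, lcm(e, k) | v. Since v > 0, lcm(e, k) ≤ v. Since v = q, lcm(e, k) ≤ q. q = l, so lcm(e, k) ≤ l.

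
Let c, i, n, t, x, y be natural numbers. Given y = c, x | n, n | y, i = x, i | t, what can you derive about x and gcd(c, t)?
x | gcd(c, t)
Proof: x | n and n | y, hence x | y. Since y = c, x | c. Because i = x and i | t, x | t. x | c, so x | gcd(c, t).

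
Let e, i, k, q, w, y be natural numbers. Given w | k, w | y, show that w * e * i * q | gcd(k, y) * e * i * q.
w | k and w | y, hence w | gcd(k, y). Then w * e | gcd(k, y) * e. Then w * e * i | gcd(k, y) * e * i. Then w * e * i * q | gcd(k, y) * e * i * q.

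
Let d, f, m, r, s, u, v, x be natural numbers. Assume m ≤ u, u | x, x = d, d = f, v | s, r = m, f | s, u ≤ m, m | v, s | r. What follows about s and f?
s = f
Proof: x = d and d = f, thus x = f. m | v and v | s, so m | s. r = m and s | r, so s | m. Since m | s, m = s. u ≤ m and m ≤ u, thus u = m. Since u | x, m | x. Since m = s, s | x. Since x = f, s | f. Since f | s, f = s. Then s = f.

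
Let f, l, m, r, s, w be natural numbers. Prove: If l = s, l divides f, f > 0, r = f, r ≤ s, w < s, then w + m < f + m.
l = s and l divides f, therefore s divides f. f > 0, so s ≤ f. r = f and r ≤ s, thus f ≤ s. s ≤ f, so s = f. Since w < s, w < f. Then w + m < f + m.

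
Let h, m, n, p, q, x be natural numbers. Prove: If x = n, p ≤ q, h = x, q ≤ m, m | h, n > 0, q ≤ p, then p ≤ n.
q ≤ p and p ≤ q, therefore q = p. From h = x and x = n, h = n. Since m | h, m | n. n > 0, so m ≤ n. q ≤ m, so q ≤ n. Since q = p, p ≤ n.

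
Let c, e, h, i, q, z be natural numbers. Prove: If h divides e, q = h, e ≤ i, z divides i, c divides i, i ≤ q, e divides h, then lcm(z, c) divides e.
h divides e and e divides h, thus h = e. Since q = h, q = e. i ≤ q, so i ≤ e. Since e ≤ i, i = e. z divides i and c divides i, hence lcm(z, c) divides i. Since i = e, lcm(z, c) divides e.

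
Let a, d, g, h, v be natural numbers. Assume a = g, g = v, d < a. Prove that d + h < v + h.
Because a = g and g = v, a = v. Since d < a, d < v. Then d + h < v + h.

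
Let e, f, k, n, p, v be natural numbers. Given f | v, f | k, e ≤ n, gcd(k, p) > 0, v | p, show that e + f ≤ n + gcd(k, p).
Because f | v and v | p, f | p. f | k, so f | gcd(k, p). gcd(k, p) > 0, so f ≤ gcd(k, p). e ≤ n, so e + f ≤ n + gcd(k, p).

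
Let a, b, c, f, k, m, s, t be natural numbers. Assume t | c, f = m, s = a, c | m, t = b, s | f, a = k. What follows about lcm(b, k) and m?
lcm(b, k) | m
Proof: t = b and t | c, so b | c. Since c | m, b | m. Since s = a and a = k, s = k. Since s | f, k | f. Since f = m, k | m. Since b | m, lcm(b, k) | m.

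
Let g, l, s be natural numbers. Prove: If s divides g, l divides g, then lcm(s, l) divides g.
From s divides g and l divides g, because lcm divides any common multiple, lcm(s, l) divides g.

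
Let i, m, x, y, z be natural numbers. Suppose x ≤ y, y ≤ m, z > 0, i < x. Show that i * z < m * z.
i < x and x ≤ y, hence i < y. Since y ≤ m, i < m. Using z > 0, by multiplying by a positive, i * z < m * z.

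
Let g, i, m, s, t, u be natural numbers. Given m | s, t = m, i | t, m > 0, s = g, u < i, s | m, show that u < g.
m | s and s | m, so m = s. s = g, so m = g. t = m and i | t, thus i | m. Since m > 0, i ≤ m. Since m = g, i ≤ g. Since u < i, u < g.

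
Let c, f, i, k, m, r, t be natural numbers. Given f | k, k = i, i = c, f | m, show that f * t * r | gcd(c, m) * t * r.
From k = i and i = c, k = c. From f | k, f | c. Because f | m, f | gcd(c, m). Then f * t | gcd(c, m) * t. Then f * t * r | gcd(c, m) * t * r.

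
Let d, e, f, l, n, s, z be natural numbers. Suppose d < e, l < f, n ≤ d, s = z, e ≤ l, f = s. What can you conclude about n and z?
n < z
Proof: d < e and e ≤ l, hence d < l. Because n ≤ d, n < l. Because f = s and s = z, f = z. Since l < f, l < z. Since n < l, n < z.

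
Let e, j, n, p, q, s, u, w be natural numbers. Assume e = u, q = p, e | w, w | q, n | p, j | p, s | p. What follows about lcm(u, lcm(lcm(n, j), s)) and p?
lcm(u, lcm(lcm(n, j), s)) | p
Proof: e | w and w | q, thus e | q. q = p, so e | p. e = u, so u | p. n | p and j | p, hence lcm(n, j) | p. Because s | p, lcm(lcm(n, j), s) | p. Since u | p, lcm(u, lcm(lcm(n, j), s)) | p.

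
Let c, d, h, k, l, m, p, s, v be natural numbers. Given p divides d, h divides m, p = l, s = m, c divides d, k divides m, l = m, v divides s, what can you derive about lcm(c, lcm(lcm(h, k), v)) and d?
lcm(c, lcm(lcm(h, k), v)) divides d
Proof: From h divides m and k divides m, lcm(h, k) divides m. s = m and v divides s, so v divides m. lcm(h, k) divides m, so lcm(lcm(h, k), v) divides m. Because p = l and l = m, p = m. p divides d, so m divides d. lcm(lcm(h, k), v) divides m, so lcm(lcm(h, k), v) divides d. Because c divides d, lcm(c, lcm(lcm(h, k), v)) divides d.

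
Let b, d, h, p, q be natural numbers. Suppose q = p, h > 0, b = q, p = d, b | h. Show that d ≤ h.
b = q and q = p, so b = p. Because b | h, p | h. Since h > 0, p ≤ h. Since p = d, d ≤ h.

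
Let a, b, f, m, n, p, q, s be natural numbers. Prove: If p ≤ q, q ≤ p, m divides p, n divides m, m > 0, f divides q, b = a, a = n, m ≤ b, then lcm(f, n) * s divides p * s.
Since q ≤ p and p ≤ q, q = p. f divides q, so f divides p. From b = a and a = n, b = n. Since m ≤ b, m ≤ n. n divides m and m > 0, thus n ≤ m. Since m ≤ n, m = n. Since m divides p, n divides p. From f divides p, lcm(f, n) divides p. Then lcm(f, n) * s divides p * s.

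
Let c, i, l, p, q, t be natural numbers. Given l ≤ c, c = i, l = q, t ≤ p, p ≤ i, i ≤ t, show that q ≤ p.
Because i ≤ t and t ≤ p, i ≤ p. p ≤ i, so i = p. Since c = i, c = p. Since l = q and l ≤ c, q ≤ c. Since c = p, q ≤ p.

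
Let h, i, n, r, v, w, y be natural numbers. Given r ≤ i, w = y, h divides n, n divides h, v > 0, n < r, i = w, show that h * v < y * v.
i = w and w = y, therefore i = y. From n divides h and h divides n, n = h. Since n < r and r ≤ i, n < i. Since n = h, h < i. i = y, so h < y. Combined with v > 0, by multiplying by a positive, h * v < y * v.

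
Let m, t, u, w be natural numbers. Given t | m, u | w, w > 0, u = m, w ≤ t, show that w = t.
Because u = m and u | w, m | w. t | m, so t | w. Since w > 0, t ≤ w. w ≤ t, so t = w. Then w = t.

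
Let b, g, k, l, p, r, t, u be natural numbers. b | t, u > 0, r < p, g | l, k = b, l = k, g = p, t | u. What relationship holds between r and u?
r < u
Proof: From l = k and g | l, g | k. g = p, so p | k. k = b, so p | b. Since b | t and t | u, b | u. Since p | b, p | u. u > 0, so p ≤ u. Since r < p, r < u.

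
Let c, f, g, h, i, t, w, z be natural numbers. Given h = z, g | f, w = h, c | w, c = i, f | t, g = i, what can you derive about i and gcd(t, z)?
i | gcd(t, z)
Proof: g | f and f | t, hence g | t. Since g = i, i | t. w = h and h = z, so w = z. Because c | w, c | z. Because c = i, i | z. Since i | t, i | gcd(t, z).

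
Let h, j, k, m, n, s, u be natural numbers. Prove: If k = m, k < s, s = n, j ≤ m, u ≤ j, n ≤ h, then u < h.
u ≤ j and j ≤ m, therefore u ≤ m. Since k = m and k < s, m < s. Since u ≤ m, u < s. Since s = n, u < n. Since n ≤ h, u < h.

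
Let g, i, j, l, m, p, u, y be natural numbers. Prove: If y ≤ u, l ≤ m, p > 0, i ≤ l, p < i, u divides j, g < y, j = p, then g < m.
Since g < y and y ≤ u, g < u. Since j = p and u divides j, u divides p. From p > 0, u ≤ p. Because i ≤ l and l ≤ m, i ≤ m. p < i, so p < m. u ≤ p, so u < m. g < u, so g < m.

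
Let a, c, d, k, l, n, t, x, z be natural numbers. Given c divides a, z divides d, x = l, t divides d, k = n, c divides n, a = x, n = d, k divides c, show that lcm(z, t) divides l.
Since z divides d and t divides d, lcm(z, t) divides d. Because a = x and x = l, a = l. From k = n and k divides c, n divides c. c divides n, so c = n. From c divides a, n divides a. Since a = l, n divides l. n = d, so d divides l. lcm(z, t) divides d, so lcm(z, t) divides l.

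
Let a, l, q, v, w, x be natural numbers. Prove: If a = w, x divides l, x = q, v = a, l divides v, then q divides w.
From v = a and a = w, v = w. Since l divides v, l divides w. x divides l, so x divides w. Since x = q, q divides w.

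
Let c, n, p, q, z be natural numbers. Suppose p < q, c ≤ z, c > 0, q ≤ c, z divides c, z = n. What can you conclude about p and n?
p < n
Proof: z divides c and c > 0, therefore z ≤ c. Since c ≤ z, c = z. Since z = n, c = n. p < q and q ≤ c, hence p < c. c = n, so p < n.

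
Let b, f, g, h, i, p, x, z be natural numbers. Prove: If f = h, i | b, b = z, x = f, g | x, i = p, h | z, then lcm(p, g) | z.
Because b = z and i | b, i | z. From i = p, p | z. x = f and f = h, therefore x = h. Since g | x, g | h. Since h | z, g | z. Because p | z, lcm(p, g) | z.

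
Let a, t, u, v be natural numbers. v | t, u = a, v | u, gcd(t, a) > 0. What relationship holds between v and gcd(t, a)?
v ≤ gcd(t, a)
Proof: From u = a and v | u, v | a. Since v | t, v | gcd(t, a). Since gcd(t, a) > 0, v ≤ gcd(t, a).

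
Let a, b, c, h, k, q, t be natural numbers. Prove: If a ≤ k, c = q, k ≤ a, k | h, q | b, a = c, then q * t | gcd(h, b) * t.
k ≤ a and a ≤ k, so k = a. Since a = c, k = c. Since c = q, k = q. Since k | h, q | h. Since q | b, q | gcd(h, b). Then q * t | gcd(h, b) * t.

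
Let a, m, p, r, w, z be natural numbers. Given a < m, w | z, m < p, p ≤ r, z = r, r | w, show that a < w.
a < m and m < p, so a < p. z = r and w | z, so w | r. Because r | w, r = w. Since p ≤ r, p ≤ w. a < p, so a < w.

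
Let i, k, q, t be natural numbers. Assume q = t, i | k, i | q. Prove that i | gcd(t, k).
Since q = t and i | q, i | t. i | k, so i | gcd(t, k).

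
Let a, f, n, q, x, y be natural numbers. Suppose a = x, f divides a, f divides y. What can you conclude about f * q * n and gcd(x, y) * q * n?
f * q * n divides gcd(x, y) * q * n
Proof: Since a = x and f divides a, f divides x. f divides y, so f divides gcd(x, y). Then f * q divides gcd(x, y) * q. Then f * q * n divides gcd(x, y) * q * n.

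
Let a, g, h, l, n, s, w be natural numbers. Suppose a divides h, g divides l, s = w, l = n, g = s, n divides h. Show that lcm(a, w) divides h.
From g = s and s = w, g = w. l = n and g divides l, thus g divides n. Because n divides h, g divides h. Since g = w, w divides h. a divides h, so lcm(a, w) divides h.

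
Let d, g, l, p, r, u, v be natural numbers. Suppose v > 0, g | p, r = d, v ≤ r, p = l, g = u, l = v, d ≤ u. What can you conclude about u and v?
u = v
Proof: Since g = u and g | p, u | p. p = l, so u | l. l = v, so u | v. v > 0, so u ≤ v. Since r = d and v ≤ r, v ≤ d. d ≤ u, so v ≤ u. u ≤ v, so u = v.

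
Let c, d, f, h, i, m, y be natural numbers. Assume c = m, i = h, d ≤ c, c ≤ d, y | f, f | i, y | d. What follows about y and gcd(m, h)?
y | gcd(m, h)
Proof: d ≤ c and c ≤ d, therefore d = c. Since c = m, d = m. y | d, so y | m. y | f and f | i, therefore y | i. i = h, so y | h. Since y | m, y | gcd(m, h).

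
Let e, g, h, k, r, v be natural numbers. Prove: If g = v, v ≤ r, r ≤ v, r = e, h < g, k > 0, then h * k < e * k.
v ≤ r and r ≤ v, hence v = r. Since r = e, v = e. Because g = v, g = e. Since h < g, h < e. k > 0, so h * k < e * k.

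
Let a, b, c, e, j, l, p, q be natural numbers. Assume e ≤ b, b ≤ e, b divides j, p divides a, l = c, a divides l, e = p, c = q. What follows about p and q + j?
p divides q + j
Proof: Since l = c and c = q, l = q. p divides a and a divides l, so p divides l. Since l = q, p divides q. b ≤ e and e ≤ b, so b = e. Since e = p, b = p. b divides j, so p divides j. p divides q, so p divides q + j.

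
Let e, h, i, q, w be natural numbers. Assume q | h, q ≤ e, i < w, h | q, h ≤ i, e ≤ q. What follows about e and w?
e < w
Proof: q ≤ e and e ≤ q, so q = e. Since h | q and q | h, h = q. h ≤ i, so q ≤ i. i < w, so q < w. Since q = e, e < w.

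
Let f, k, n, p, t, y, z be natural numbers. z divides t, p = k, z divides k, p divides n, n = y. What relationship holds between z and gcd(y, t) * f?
z divides gcd(y, t) * f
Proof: p = k and p divides n, hence k divides n. Since z divides k, z divides n. n = y, so z divides y. z divides t, so z divides gcd(y, t). Then z divides gcd(y, t) * f.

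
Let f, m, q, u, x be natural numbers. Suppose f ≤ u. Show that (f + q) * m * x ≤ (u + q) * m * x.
f ≤ u, thus f + q ≤ u + q. Then (f + q) * m ≤ (u + q) * m. Then (f + q) * m * x ≤ (u + q) * m * x.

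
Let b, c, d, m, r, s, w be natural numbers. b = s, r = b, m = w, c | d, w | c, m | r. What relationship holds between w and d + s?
w | d + s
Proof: From w | c and c | d, w | d. r = b and b = s, hence r = s. Since m | r, m | s. m = w, so w | s. w | d, so w | d + s.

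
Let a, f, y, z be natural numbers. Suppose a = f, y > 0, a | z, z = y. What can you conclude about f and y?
f ≤ y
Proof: z = y and a | z, so a | y. y > 0, so a ≤ y. a = f, so f ≤ y.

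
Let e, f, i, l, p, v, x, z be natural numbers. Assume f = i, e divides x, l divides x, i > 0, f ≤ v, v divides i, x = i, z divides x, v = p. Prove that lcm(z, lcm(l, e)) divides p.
f = i and f ≤ v, hence i ≤ v. Since v divides i and i > 0, v ≤ i. From i ≤ v, i = v. Since v = p, i = p. l divides x and e divides x, thus lcm(l, e) divides x. Since z divides x, lcm(z, lcm(l, e)) divides x. Since x = i, lcm(z, lcm(l, e)) divides i. i = p, so lcm(z, lcm(l, e)) divides p.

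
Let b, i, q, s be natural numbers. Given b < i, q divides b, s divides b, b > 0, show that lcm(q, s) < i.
q divides b and s divides b, therefore lcm(q, s) divides b. Since b > 0, lcm(q, s) ≤ b. b < i, so lcm(q, s) < i.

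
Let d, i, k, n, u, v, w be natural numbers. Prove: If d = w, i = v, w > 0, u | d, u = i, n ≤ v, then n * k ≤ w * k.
u = i and i = v, so u = v. Because d = w and u | d, u | w. u = v, so v | w. Since w > 0, v ≤ w. Since n ≤ v, n ≤ w. Then n * k ≤ w * k.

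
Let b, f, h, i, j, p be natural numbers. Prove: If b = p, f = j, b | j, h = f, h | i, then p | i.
Because b = p and b | j, p | j. h = f and f = j, thus h = j. Since h | i, j | i. From p | j, p | i.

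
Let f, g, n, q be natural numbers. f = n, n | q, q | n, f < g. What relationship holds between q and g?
q < g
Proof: Since n | q and q | n, n = q. f = n, so f = q. f < g, so q < g.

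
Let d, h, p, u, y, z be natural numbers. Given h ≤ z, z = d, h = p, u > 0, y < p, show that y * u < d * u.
Since z = d and h ≤ z, h ≤ d. Since h = p, p ≤ d. From y < p, y < d. Since u > 0, y * u < d * u.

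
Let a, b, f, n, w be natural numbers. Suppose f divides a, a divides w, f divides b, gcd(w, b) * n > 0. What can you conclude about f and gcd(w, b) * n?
f ≤ gcd(w, b) * n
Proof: f divides a and a divides w, hence f divides w. Since f divides b, f divides gcd(w, b). Then f divides gcd(w, b) * n. gcd(w, b) * n > 0, so f ≤ gcd(w, b) * n.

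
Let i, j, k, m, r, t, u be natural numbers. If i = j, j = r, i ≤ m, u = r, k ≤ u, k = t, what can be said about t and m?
t ≤ m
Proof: u = r and k ≤ u, so k ≤ r. k = t, so t ≤ r. Since i = j and j = r, i = r. Since i ≤ m, r ≤ m. Since t ≤ r, t ≤ m.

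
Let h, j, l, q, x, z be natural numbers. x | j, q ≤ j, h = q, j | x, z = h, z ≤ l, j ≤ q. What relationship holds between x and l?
x ≤ l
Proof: Because j | x and x | j, j = x. q ≤ j and j ≤ q, hence q = j. z = h and h = q, therefore z = q. Since z ≤ l, q ≤ l. Since q = j, j ≤ l. Since j = x, x ≤ l.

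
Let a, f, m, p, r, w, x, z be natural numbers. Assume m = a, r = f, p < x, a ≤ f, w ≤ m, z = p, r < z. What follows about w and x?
w < x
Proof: Because m = a and w ≤ m, w ≤ a. a ≤ f, so w ≤ f. From r = f and r < z, f < z. Since z = p, f < p. w ≤ f, so w < p. Since p < x, w < x.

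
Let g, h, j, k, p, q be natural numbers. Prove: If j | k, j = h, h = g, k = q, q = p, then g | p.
k = q and q = p, thus k = p. Since j = h and j | k, h | k. From h = g, g | k. k = p, so g | p.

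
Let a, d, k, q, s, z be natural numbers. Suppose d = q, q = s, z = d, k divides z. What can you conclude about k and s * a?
k divides s * a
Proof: From z = d and d = q, z = q. Since q = s, z = s. k divides z, so k divides s. Then k divides s * a.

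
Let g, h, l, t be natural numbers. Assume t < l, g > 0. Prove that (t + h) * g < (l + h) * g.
t < l, so t + h < l + h. Because g > 0, by multiplying by a positive, (t + h) * g < (l + h) * g.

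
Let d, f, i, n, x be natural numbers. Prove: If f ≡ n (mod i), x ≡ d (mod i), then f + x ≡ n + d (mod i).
Because f ≡ n (mod i) and x ≡ d (mod i), by adding congruences, f + x ≡ n + d (mod i).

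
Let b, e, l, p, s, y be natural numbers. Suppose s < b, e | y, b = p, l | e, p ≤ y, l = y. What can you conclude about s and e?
s < e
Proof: b = p and s < b, therefore s < p. l = y and l | e, therefore y | e. Since e | y, y = e. p ≤ y, so p ≤ e. Since s < p, s < e.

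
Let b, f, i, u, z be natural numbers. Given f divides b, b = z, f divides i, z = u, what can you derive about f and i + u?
f divides i + u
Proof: b = z and z = u, so b = u. From f divides b, f divides u. From f divides i, f divides i + u.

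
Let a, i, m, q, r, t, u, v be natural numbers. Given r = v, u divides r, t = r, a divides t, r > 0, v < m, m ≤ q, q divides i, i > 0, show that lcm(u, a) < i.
t = r and a divides t, so a divides r. u divides r, so lcm(u, a) divides r. r > 0, so lcm(u, a) ≤ r. r = v, so lcm(u, a) ≤ v. Because v < m and m ≤ q, v < q. From q divides i and i > 0, q ≤ i. Since v < q, v < i. From lcm(u, a) ≤ v, lcm(u, a) < i.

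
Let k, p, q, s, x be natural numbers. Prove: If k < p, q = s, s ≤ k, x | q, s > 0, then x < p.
Because q = s and x | q, x | s. Since s > 0, x ≤ s. s ≤ k, so x ≤ k. k < p, so x < p.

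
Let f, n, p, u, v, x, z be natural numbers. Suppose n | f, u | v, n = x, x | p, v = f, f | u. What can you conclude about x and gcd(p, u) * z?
x | gcd(p, u) * z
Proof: From v = f and u | v, u | f. Since f | u, f = u. n = x and n | f, hence x | f. f = u, so x | u. x | p, so x | gcd(p, u). Then x | gcd(p, u) * z.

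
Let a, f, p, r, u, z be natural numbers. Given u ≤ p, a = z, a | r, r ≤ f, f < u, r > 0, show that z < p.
a | r and r > 0, so a ≤ r. From r ≤ f and f < u, r < u. From a ≤ r, a < u. a = z, so z < u. Because u ≤ p, z < p.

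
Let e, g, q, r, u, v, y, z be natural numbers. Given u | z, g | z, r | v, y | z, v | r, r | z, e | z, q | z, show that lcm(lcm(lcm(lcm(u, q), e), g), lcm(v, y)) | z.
Because u | z and q | z, lcm(u, q) | z. Because e | z, lcm(lcm(u, q), e) | z. g | z, so lcm(lcm(lcm(u, q), e), g) | z. r | v and v | r, hence r = v. r | z, so v | z. From y | z, lcm(v, y) | z. lcm(lcm(lcm(u, q), e), g) | z, so lcm(lcm(lcm(lcm(u, q), e), g), lcm(v, y)) | z.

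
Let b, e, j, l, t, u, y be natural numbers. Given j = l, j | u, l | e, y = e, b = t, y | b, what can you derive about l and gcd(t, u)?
l | gcd(t, u)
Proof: From y = e and y | b, e | b. l | e, so l | b. b = t, so l | t. From j = l and j | u, l | u. Since l | t, l | gcd(t, u).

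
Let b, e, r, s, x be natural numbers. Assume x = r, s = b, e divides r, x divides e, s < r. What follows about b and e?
b < e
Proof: x = r and x divides e, so r divides e. e divides r, so r = e. s = b and s < r, hence b < r. Since r = e, b < e.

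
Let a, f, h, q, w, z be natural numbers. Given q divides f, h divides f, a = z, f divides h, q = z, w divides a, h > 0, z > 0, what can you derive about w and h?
w ≤ h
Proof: a = z and w divides a, so w divides z. Since z > 0, w ≤ z. f divides h and h divides f, therefore f = h. Since q = z and q divides f, z divides f. f = h, so z divides h. Since h > 0, z ≤ h. w ≤ z, so w ≤ h.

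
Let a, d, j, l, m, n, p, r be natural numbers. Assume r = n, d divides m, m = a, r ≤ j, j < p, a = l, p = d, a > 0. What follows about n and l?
n < l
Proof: p = d and j < p, therefore j < d. r ≤ j, so r < d. r = n, so n < d. Since m = a and d divides m, d divides a. Since a > 0, d ≤ a. a = l, so d ≤ l. n < d, so n < l.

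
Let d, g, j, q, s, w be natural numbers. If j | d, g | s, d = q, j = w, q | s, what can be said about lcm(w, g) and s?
lcm(w, g) | s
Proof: Because d = q and j | d, j | q. From j = w, w | q. q | s, so w | s. Since g | s, lcm(w, g) | s.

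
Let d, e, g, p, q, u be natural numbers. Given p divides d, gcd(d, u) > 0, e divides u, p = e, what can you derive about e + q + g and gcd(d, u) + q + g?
e + q + g ≤ gcd(d, u) + q + g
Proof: Because p = e and p divides d, e divides d. From e divides u, e divides gcd(d, u). gcd(d, u) > 0, so e ≤ gcd(d, u). Then e + q ≤ gcd(d, u) + q. Then e + q + g ≤ gcd(d, u) + q + g.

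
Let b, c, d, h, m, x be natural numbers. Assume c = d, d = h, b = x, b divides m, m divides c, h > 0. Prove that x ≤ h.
c = d and d = h, thus c = h. From b = x and b divides m, x divides m. Since m divides c, x divides c. Since c = h, x divides h. Since h > 0, x ≤ h.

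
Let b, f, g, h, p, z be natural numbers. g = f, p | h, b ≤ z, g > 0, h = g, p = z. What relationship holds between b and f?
b ≤ f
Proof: h = g and p | h, so p | g. Since p = z, z | g. Because g > 0, z ≤ g. Since g = f, z ≤ f. b ≤ z, so b ≤ f.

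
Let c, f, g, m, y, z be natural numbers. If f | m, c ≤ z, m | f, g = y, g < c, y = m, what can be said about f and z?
f < z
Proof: m | f and f | m, so m = f. Since y = m, y = f. g < c and c ≤ z, thus g < z. Since g = y, y < z. y = f, so f < z.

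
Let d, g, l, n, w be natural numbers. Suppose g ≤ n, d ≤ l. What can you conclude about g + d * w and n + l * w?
g + d * w ≤ n + l * w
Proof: From d ≤ l, d * w ≤ l * w. Since g ≤ n, g + d * w ≤ n + l * w.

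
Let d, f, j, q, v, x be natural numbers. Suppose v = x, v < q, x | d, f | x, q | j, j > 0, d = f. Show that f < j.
d = f and x | d, therefore x | f. f | x, so x = f. v = x, so v = f. v < q, so f < q. q | j and j > 0, so q ≤ j. From f < q, f < j.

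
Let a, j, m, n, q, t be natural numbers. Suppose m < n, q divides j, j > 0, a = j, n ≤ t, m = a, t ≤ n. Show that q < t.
n ≤ t and t ≤ n, therefore n = t. Since q divides j and j > 0, q ≤ j. m = a and a = j, so m = j. m < n, so j < n. Since q ≤ j, q < n. n = t, so q < t.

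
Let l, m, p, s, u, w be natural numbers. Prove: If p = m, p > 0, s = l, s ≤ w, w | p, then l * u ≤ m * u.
From w | p and p > 0, w ≤ p. s ≤ w, so s ≤ p. Since s = l, l ≤ p. p = m, so l ≤ m. Then l * u ≤ m * u.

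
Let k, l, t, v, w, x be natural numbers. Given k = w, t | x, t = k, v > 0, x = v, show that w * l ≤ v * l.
t = k and k = w, therefore t = w. x = v and t | x, hence t | v. Since t = w, w | v. v > 0, so w ≤ v. Then w * l ≤ v * l.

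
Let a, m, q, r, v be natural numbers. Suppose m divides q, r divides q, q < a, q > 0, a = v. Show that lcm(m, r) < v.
m divides q and r divides q, hence lcm(m, r) divides q. Since q > 0, lcm(m, r) ≤ q. a = v and q < a, therefore q < v. Because lcm(m, r) ≤ q, lcm(m, r) < v.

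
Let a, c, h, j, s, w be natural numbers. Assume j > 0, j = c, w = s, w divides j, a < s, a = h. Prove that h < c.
Because a = h and a < s, h < s. Since w = s and w divides j, s divides j. j > 0, so s ≤ j. Since j = c, s ≤ c. Since h < s, h < c.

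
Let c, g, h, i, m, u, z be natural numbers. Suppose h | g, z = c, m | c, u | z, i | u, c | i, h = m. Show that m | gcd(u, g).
From c | i and i | u, c | u. Since z = c and u | z, u | c. Because c | u, c = u. Since m | c, m | u. h = m and h | g, hence m | g. m | u, so m | gcd(u, g).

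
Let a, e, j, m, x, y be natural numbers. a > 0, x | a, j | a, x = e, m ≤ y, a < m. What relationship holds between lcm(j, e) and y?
lcm(j, e) < y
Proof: x = e and x | a, so e | a. j | a, so lcm(j, e) | a. Since a > 0, lcm(j, e) ≤ a. a < m and m ≤ y, thus a < y. lcm(j, e) ≤ a, so lcm(j, e) < y.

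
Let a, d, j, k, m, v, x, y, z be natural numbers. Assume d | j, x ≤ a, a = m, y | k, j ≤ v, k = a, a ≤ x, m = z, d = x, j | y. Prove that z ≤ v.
j | y and y | k, hence j | k. k = a, so j | a. x ≤ a and a ≤ x, hence x = a. d = x and d | j, hence x | j. Since x = a, a | j. j | a, so j = a. a = m, so j = m. m = z, so j = z. Since j ≤ v, z ≤ v.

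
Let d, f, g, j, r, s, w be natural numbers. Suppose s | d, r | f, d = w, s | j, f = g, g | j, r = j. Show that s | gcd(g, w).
From f = g and r | f, r | g. Since r = j, j | g. g | j, so j = g. s | j, so s | g. d = w and s | d, therefore s | w. s | g, so s | gcd(g, w).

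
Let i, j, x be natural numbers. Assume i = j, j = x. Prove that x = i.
i = j and j = x, therefore i = x. Then x = i.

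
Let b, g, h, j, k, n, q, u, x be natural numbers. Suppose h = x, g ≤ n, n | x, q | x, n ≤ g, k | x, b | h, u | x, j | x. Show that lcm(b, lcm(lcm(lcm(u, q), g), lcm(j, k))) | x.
h = x and b | h, hence b | x. u | x and q | x, therefore lcm(u, q) | x. n ≤ g and g ≤ n, therefore n = g. From n | x, g | x. Since lcm(u, q) | x, lcm(lcm(u, q), g) | x. From j | x and k | x, lcm(j, k) | x. lcm(lcm(u, q), g) | x, so lcm(lcm(lcm(u, q), g), lcm(j, k)) | x. Since b | x, lcm(b, lcm(lcm(lcm(u, q), g), lcm(j, k))) | x.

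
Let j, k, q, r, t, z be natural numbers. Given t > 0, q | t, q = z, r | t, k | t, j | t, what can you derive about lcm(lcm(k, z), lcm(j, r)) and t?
lcm(lcm(k, z), lcm(j, r)) ≤ t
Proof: Because q = z and q | t, z | t. Since k | t, lcm(k, z) | t. j | t and r | t, hence lcm(j, r) | t. Since lcm(k, z) | t, lcm(lcm(k, z), lcm(j, r)) | t. Because t > 0, lcm(lcm(k, z), lcm(j, r)) ≤ t.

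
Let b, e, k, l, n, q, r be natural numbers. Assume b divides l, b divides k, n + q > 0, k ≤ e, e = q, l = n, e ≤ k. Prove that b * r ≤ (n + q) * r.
l = n and b divides l, thus b divides n. k ≤ e and e ≤ k, therefore k = e. b divides k, so b divides e. Because e = q, b divides q. Because b divides n, b divides n + q. Because n + q > 0, b ≤ n + q. By multiplying by a non-negative, b * r ≤ (n + q) * r.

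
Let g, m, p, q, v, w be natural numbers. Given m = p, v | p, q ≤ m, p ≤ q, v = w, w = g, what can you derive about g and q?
g | q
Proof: m = p and q ≤ m, therefore q ≤ p. Because p ≤ q, p = q. v = w and v | p, thus w | p. From p = q, w | q. w = g, so g | q.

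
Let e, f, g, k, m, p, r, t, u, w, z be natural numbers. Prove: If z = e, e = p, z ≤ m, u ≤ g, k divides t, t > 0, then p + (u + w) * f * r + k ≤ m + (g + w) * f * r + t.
Because z = e and e = p, z = p. Since z ≤ m, p ≤ m. u ≤ g, therefore u + w ≤ g + w. By multiplying by a non-negative, (u + w) * f ≤ (g + w) * f. By multiplying by a non-negative, (u + w) * f * r ≤ (g + w) * f * r. k divides t and t > 0, thus k ≤ t. (u + w) * f * r ≤ (g + w) * f * r, so (u + w) * f * r + k ≤ (g + w) * f * r + t. Since p ≤ m, p + (u + w) * f * r + k ≤ m + (g + w) * f * r + t.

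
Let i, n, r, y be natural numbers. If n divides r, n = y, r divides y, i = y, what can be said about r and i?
r = i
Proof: Since n = y and n divides r, y divides r. Because r divides y, y = r. Since i = y, i = r. Then r = i.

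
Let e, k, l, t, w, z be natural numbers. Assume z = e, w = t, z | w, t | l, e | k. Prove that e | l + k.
Because w = t and z | w, z | t. Since t | l, z | l. From z = e, e | l. e | k, so e | l + k.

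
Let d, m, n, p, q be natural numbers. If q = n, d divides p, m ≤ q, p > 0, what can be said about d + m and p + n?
d + m ≤ p + n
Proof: d divides p and p > 0, so d ≤ p. q = n and m ≤ q, so m ≤ n. d ≤ p, so d + m ≤ p + n.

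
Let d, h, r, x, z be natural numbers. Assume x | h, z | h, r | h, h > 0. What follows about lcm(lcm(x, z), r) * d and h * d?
lcm(lcm(x, z), r) * d ≤ h * d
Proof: Because x | h and z | h, lcm(x, z) | h. r | h, so lcm(lcm(x, z), r) | h. Since h > 0, lcm(lcm(x, z), r) ≤ h. Then lcm(lcm(x, z), r) * d ≤ h * d.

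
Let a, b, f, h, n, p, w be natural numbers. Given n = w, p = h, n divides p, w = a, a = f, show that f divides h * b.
w = a and a = f, hence w = f. n = w and n divides p, hence w divides p. Since p = h, w divides h. Since w = f, f divides h. Then f divides h * b.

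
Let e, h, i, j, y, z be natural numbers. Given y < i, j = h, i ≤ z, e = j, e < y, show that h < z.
e = j and j = h, so e = h. Since e < y, h < y. From y < i and i ≤ z, y < z. Since h < y, h < z.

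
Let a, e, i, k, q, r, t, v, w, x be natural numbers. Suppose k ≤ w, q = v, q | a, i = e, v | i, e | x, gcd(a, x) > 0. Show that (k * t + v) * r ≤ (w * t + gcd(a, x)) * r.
k ≤ w, thus k * t ≤ w * t. q = v and q | a, hence v | a. i = e and v | i, thus v | e. Since e | x, v | x. v | a, so v | gcd(a, x). gcd(a, x) > 0, so v ≤ gcd(a, x). k * t ≤ w * t, so k * t + v ≤ w * t + gcd(a, x). Then (k * t + v) * r ≤ (w * t + gcd(a, x)) * r.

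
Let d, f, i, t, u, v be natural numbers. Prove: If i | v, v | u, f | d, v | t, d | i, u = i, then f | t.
f | d and d | i, thus f | i. From u = i and v | u, v | i. i | v, so v = i. Since v | t, i | t. Since f | i, f | t.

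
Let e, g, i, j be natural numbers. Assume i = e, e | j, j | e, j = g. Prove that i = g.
e | j and j | e, hence e = j. Since i = e, i = j. j = g, so i = g.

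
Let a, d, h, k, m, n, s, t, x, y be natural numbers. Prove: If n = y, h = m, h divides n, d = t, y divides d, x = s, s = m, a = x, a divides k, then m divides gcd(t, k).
Because h = m and h divides n, m divides n. Since n = y, m divides y. From d = t and y divides d, y divides t. Since m divides y, m divides t. x = s and s = m, hence x = m. From a = x and a divides k, x divides k. x = m, so m divides k. Since m divides t, m divides gcd(t, k).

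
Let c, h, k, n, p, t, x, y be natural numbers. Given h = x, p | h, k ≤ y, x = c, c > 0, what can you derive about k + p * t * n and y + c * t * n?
k + p * t * n ≤ y + c * t * n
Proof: h = x and x = c, so h = c. p | h, so p | c. c > 0, so p ≤ c. Then p * t ≤ c * t. Then p * t * n ≤ c * t * n. k ≤ y, so k + p * t * n ≤ y + c * t * n.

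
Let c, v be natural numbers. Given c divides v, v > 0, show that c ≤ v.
From c divides v and v > 0, by divisors are at most what they divide, c ≤ v.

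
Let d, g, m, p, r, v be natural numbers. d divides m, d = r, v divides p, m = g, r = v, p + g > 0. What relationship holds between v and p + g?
v ≤ p + g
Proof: Since d = r and r = v, d = v. m = g and d divides m, therefore d divides g. d = v, so v divides g. Since v divides p, v divides p + g. Since p + g > 0, v ≤ p + g.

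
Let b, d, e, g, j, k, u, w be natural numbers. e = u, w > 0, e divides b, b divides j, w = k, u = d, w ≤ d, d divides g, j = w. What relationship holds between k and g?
k divides g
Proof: Since e = u and u = d, e = d. e divides b and b divides j, thus e divides j. Since j = w, e divides w. Since w > 0, e ≤ w. Since e = d, d ≤ w. Since w ≤ d, d = w. Since w = k, d = k. Since d divides g, k divides g.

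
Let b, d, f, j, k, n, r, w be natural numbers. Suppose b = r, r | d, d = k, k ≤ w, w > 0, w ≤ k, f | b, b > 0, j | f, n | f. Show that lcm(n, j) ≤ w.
n | f and j | f, therefore lcm(n, j) | f. Since f | b, lcm(n, j) | b. From b > 0, lcm(n, j) ≤ b. Since b = r, lcm(n, j) ≤ r. From k ≤ w and w ≤ k, k = w. d = k and r | d, therefore r | k. k = w, so r | w. Since w > 0, r ≤ w. lcm(n, j) ≤ r, so lcm(n, j) ≤ w.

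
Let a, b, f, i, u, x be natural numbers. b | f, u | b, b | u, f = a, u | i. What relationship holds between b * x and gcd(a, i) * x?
b * x | gcd(a, i) * x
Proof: Because f = a and b | f, b | a. Since u | b and b | u, u = b. Since u | i, b | i. b | a, so b | gcd(a, i). Then b * x | gcd(a, i) * x.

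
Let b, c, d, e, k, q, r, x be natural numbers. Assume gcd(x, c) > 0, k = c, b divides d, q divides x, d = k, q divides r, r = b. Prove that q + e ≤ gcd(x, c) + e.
From r = b and q divides r, q divides b. From b divides d, q divides d. Since d = k, q divides k. From k = c, q divides c. Since q divides x, q divides gcd(x, c). Since gcd(x, c) > 0, q ≤ gcd(x, c). Then q + e ≤ gcd(x, c) + e.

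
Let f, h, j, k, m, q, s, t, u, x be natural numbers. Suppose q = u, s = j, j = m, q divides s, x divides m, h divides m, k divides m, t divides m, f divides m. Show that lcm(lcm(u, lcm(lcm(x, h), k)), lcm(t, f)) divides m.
From s = j and j = m, s = m. Since q divides s, q divides m. q = u, so u divides m. x divides m and h divides m, so lcm(x, h) divides m. k divides m, so lcm(lcm(x, h), k) divides m. Since u divides m, lcm(u, lcm(lcm(x, h), k)) divides m. t divides m and f divides m, therefore lcm(t, f) divides m. lcm(u, lcm(lcm(x, h), k)) divides m, so lcm(lcm(u, lcm(lcm(x, h), k)), lcm(t, f)) divides m.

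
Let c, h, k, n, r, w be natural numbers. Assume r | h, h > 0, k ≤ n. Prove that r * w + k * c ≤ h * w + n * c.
r | h and h > 0, hence r ≤ h. Then r * w ≤ h * w. k ≤ n, so k * c ≤ n * c. Because r * w ≤ h * w, r * w + k * c ≤ h * w + n * c.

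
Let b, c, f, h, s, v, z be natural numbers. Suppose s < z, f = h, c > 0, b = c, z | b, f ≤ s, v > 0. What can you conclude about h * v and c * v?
h * v < c * v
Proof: f ≤ s and s < z, therefore f < z. Since f = h, h < z. From b = c and z | b, z | c. Since c > 0, z ≤ c. Because h < z, h < c. v > 0, so h * v < c * v.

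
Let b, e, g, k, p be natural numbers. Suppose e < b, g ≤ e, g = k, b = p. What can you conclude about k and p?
k < p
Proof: g ≤ e and e < b, therefore g < b. b = p, so g < p. Since g = k, k < p.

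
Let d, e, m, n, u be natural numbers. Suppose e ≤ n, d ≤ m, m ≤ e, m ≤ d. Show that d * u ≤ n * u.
m ≤ d and d ≤ m, hence m = d. From m ≤ e and e ≤ n, m ≤ n. m = d, so d ≤ n. By multiplying by a non-negative, d * u ≤ n * u.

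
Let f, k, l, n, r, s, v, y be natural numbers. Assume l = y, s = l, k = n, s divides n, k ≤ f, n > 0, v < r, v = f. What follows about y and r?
y < r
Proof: s = l and l = y, therefore s = y. s divides n, so y divides n. n > 0, so y ≤ n. k = n and k ≤ f, therefore n ≤ f. From v = f and v < r, f < r. Because n ≤ f, n < r. Since y ≤ n, y < r.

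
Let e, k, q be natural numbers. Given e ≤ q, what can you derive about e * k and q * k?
e * k ≤ q * k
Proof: e ≤ q. By multiplying by a non-negative, e * k ≤ q * k.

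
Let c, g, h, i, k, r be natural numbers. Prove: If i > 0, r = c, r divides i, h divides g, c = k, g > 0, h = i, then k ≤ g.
Since r = c and c = k, r = k. r divides i and i > 0, thus r ≤ i. Since h = i and h divides g, i divides g. g > 0, so i ≤ g. Since r ≤ i, r ≤ g. Since r = k, k ≤ g.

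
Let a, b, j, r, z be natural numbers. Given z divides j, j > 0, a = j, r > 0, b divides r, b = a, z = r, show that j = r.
b = a and a = j, so b = j. b divides r, so j divides r. Since r > 0, j ≤ r. z = r and z divides j, hence r divides j. Since j > 0, r ≤ j. Since j ≤ r, j = r.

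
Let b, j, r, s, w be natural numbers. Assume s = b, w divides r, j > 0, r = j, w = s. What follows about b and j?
b ≤ j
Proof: w = s and w divides r, hence s divides r. Because r = j, s divides j. j > 0, so s ≤ j. Since s = b, b ≤ j.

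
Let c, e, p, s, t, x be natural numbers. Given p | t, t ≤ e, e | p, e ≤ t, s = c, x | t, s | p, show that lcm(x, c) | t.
Since e ≤ t and t ≤ e, e = t. e | p, so t | p. From p | t, p = t. Because s = c and s | p, c | p. Because p = t, c | t. x | t, so lcm(x, c) | t.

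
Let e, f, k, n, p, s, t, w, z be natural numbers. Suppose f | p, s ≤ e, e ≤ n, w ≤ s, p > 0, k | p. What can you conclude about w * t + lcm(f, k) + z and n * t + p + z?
w * t + lcm(f, k) + z ≤ n * t + p + z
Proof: Because w ≤ s and s ≤ e, w ≤ e. e ≤ n, so w ≤ n. Then w * t ≤ n * t. Because f | p and k | p, lcm(f, k) | p. From p > 0, lcm(f, k) ≤ p. Then lcm(f, k) + z ≤ p + z. w * t ≤ n * t, so w * t + lcm(f, k) + z ≤ n * t + p + z.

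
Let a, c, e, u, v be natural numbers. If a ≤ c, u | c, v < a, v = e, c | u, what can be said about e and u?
e < u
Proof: Because c | u and u | c, c = u. Because v < a and a ≤ c, v < c. Since v = e, e < c. c = u, so e < u.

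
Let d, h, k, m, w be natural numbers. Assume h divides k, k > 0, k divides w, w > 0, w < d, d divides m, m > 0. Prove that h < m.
Since h divides k and k > 0, h ≤ k. Since k divides w and w > 0, k ≤ w. Since h ≤ k, h ≤ w. Since w < d, h < d. Since d divides m and m > 0, d ≤ m. Because h < d, h < m.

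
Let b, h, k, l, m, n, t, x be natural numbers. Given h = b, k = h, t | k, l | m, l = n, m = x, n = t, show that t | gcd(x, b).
l = n and l | m, thus n | m. Because m = x, n | x. n = t, so t | x. k = h and h = b, therefore k = b. Because t | k, t | b. t | x, so t | gcd(x, b).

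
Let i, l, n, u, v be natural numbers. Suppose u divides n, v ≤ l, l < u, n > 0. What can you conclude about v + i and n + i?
v + i < n + i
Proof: Because u divides n and n > 0, u ≤ n. l < u, so l < n. Since v ≤ l, v < n. Then v + i < n + i.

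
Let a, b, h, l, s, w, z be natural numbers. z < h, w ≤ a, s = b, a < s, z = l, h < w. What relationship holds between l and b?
l < b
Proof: Because z = l and z < h, l < h. h < w, so l < w. w ≤ a and a < s, thus w < s. s = b, so w < b. Since l < w, l < b.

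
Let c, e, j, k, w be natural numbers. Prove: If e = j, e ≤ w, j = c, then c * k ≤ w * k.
Since e = j and j = c, e = c. Since e ≤ w, c ≤ w. Then c * k ≤ w * k.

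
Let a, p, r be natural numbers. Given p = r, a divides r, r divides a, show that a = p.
Since r divides a and a divides r, r = a. p = r, so p = a. Then a = p.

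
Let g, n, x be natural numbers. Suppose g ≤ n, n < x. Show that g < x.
Since g ≤ n and n < x, by transitivity, g < x.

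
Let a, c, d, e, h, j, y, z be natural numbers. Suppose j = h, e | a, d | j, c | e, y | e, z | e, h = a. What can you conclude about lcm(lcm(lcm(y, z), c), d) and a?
lcm(lcm(lcm(y, z), c), d) | a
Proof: Since y | e and z | e, lcm(y, z) | e. Since c | e, lcm(lcm(y, z), c) | e. Since e | a, lcm(lcm(y, z), c) | a. j = h and h = a, so j = a. d | j, so d | a. lcm(lcm(y, z), c) | a, so lcm(lcm(lcm(y, z), c), d) | a.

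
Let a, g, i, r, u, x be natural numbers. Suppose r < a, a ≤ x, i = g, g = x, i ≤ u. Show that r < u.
r < a and a ≤ x, so r < x. i = g and g = x, so i = x. i ≤ u, so x ≤ u. Since r < x, r < u.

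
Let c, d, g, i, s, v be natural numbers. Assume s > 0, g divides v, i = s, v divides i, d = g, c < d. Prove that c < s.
d = g and c < d, therefore c < g. From i = s and v divides i, v divides s. Since g divides v, g divides s. s > 0, so g ≤ s. c < g, so c < s.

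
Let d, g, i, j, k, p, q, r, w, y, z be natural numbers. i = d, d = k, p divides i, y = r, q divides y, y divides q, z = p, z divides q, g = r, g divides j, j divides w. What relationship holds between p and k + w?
p divides k + w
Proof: i = d and d = k, therefore i = k. From p divides i, p divides k. From q divides y and y divides q, q = y. z = p and z divides q, therefore p divides q. q = y, so p divides y. Since y = r, p divides r. g divides j and j divides w, hence g divides w. Since g = r, r divides w. p divides r, so p divides w. p divides k, so p divides k + w.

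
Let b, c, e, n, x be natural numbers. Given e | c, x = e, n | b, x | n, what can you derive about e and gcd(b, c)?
e | gcd(b, c)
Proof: Since x | n and n | b, x | b. Since x = e, e | b. Since e | c, e | gcd(b, c).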